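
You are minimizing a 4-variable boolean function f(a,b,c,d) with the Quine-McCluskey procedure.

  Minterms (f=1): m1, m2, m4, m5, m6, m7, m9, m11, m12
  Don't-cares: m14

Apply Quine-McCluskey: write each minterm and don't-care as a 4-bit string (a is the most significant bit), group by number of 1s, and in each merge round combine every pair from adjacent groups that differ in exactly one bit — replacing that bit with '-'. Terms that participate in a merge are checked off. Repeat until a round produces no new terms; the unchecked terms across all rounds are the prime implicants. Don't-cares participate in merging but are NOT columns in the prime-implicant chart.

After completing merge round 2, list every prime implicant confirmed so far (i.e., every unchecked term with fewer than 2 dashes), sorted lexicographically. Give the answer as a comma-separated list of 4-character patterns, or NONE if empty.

-001, 0-01, 0-10, 10-1

size-2^0 implicants → 0001(✓)  0010(✓)  0100(✓)  0101(✓)  0110(✓)  0111(✓)  1001(✓)  1011(✓)  1100(✓)  1110(✓)
size-2^1 implicants → -001  -100(✓)  -110(✓)  0-01  0-10  01-0(✓)  01-1(✓)  010-(✓)  011-(✓)  10-1  11-0(✓)
size-2^2 implicants → -1-0  01--
Unchecked terms (primes): -001, -1-0, 0-01, 0-10, 01--, 10-1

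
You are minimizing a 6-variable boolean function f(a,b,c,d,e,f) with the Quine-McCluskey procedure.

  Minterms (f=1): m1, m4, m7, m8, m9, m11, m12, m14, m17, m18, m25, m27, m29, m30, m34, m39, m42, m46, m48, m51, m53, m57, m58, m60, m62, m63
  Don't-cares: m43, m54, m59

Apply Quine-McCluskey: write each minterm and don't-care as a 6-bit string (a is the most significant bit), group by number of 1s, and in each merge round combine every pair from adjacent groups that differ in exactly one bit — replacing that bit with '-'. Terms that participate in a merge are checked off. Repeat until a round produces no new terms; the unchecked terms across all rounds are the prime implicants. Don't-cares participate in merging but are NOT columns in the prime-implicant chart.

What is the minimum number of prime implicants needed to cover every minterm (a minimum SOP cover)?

Round 0: 000001✓ 000100✓ 000111✓ 001000✓ 001001✓ 001011✓ 001100✓ 001110✓ 010001✓ 010010 011001✓ 011011✓ 011101✓ 011110✓ 100010✓ 100111✓ 101010✓ 101011✓ 101110✓ 110000 110011✓ 110101 110110✓ 111001✓ 111010✓ 111011✓ 111100✓ 111110✓ 111111✓
Round 1: -00111 -01011✓ -01110✓ -11001✓ -11011✓ -11110✓ 0-0001✓ 0-1001✓ 0-1011✓ 0-1110✓ 00-001✓ 00-100 001-00 0010-1✓ 00100- 0011-0 01-001✓ 011-01 0110-1✓ 1-1010✓ 1-1011✓ 1-1110✓ 10-010 101-10✓ 10101-✓ 11-011 11-110 111-10✓ 111-11✓ 1110-1✓ 11101-✓ 1111-0 11111-✓
Round 2: --1011 --1110 -110-1 0--001 0-10-1 1-1-10 1-101- 111-1-
PIs = {--1011, --1110, -00111, -110-1, 0--001, 0-10-1, 00-100, 001-00, 00100-, 0011-0, 010010, 011-01, 1-1-10, 1-101-, 10-010, 11-011, 11-110, 110000, 110101, 111-1-, 1111-0}
Coverage chart:
  m1: 0--001 ←essential
  m4: 00-100 ←essential
  m7: -00111 ←essential
  m8: 001-00,00100-
  m9: 0--001,0-10-1,00100-
  m11: --1011,0-10-1
  m12: 00-100,001-00,0011-0
  m14: --1110,0011-0
  m17: 0--001 ←essential
  m18: 010010 ←essential
  m25: -110-1,0--001,0-10-1,011-01
  m27: --1011,-110-1,0-10-1
  m29: 011-01 ←essential
  m30: --1110 ←essential
  m34: 10-010 ←essential
  m39: -00111 ←essential
  m42: 1-1-10,1-101-,10-010
  m46: --1110,1-1-10
  m48: 110000 ←essential
  m51: 11-011 ←essential
  m53: 110101 ←essential
  m57: -110-1 ←essential
  m58: 1-1-10,1-101-,111-1-
  m60: 1111-0 ←essential
  m62: --1110,1-1-10,11-110,111-1-,1111-0
  m63: 111-1- ←essential
Essential: --1110, -00111, -110-1, 0--001, 00-100, 010010, 011-01, 10-010, 11-011, 110000, 110101, 111-1-, 1111-0
Petrick residual → --1011, 001-00
Min cover (15 terms): cd'ef + cdef' + b'c'def + bcd'f + a'd'e'f + a'b'de'f' + a'b'ce'f' + a'bc'd'ef' + a'bce'f + ab'd'ef' + abd'ef + abc'd'e'f' + abc'de'f + abce + abcdf'

15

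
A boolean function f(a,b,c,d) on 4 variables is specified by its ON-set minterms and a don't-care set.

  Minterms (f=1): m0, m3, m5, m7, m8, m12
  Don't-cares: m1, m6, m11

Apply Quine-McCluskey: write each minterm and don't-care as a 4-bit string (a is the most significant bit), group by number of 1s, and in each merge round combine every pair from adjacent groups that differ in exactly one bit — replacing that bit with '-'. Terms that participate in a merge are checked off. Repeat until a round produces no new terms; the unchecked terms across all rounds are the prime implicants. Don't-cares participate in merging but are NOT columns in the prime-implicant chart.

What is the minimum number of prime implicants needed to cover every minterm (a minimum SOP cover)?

size-2^0 implicants → 0000(✓)  0001(✓)  0011(✓)  0101(✓)  0110(✓)  0111(✓)  1000(✓)  1011(✓)  1100(✓)
size-2^1 implicants → -000  -011  0-01(✓)  0-11(✓)  00-1(✓)  000-  01-1(✓)  011-  1-00
size-2^2 implicants → 0--1
Unchecked terms (primes): -000, -011, 0--1, 000-, 011-, 1-00
Minterm coverage:
  m0 ⊆ -000,000-
  m3 ⊆ -011,0--1
  m5 ⊆ 0--1 [E]
  m7 ⊆ 0--1,011-
  m8 ⊆ -000,1-00
  m12 ⊆ 1-00 [E]
E = {0--1, 1-00}
Petrick residual → -000
Cover = b'c'd' + a'd + ac'd'  |cover|=3

3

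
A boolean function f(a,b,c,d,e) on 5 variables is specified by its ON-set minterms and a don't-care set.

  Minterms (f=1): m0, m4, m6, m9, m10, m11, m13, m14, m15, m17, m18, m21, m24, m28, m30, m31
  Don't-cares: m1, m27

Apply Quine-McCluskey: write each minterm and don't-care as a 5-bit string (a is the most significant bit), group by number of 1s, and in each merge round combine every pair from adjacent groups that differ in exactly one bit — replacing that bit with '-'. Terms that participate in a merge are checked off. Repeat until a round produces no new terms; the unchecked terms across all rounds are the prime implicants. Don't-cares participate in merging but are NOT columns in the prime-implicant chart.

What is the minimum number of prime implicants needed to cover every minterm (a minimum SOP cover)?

8

Round 0: 00000✓ 00001✓ 00100✓ 00110✓ 01001✓ 01010✓ 01011✓ 01101✓ 01110✓ 01111✓ 10001✓ 10010 10101✓ 11000✓ 11011✓ 11100✓ 11110✓ 11111✓
Round 1: -0001 -1011✓ -1110✓ -1111✓ 0-001 0-110 00-00 0000- 001-0 01-01✓ 01-10✓ 01-11✓ 010-1✓ 0101-✓ 011-1✓ 0111-✓ 10-01 11-00 11-11✓ 111-0 1111-✓
Round 2: -1-11 -111- 01--1 01-1-
PIs = {-0001, -1-11, -111-, 0-001, 0-110, 00-00, 0000-, 001-0, 01--1, 01-1-, 10-01, 10010, 11-00, 111-0}
Coverage chart:
  m0: 00-00,0000-
  m4: 00-00,001-0
  m6: 0-110,001-0
  m9: 0-001,01--1
  m10: 01-1- ←essential
  m11: -1-11,01--1,01-1-
  m13: 01--1 ←essential
  m14: -111-,0-110,01-1-
  m15: -1-11,-111-,01--1,01-1-
  m17: -0001,10-01
  m18: 10010 ←essential
  m21: 10-01 ←essential
  m24: 11-00 ←essential
  m28: 11-00,111-0
  m30: -111-,111-0
  m31: -1-11,-111-
Essential: 01--1, 01-1-, 10-01, 10010, 11-00
Petrick residual → -111-, 0-110, 00-00
Min cover (8 terms): bcd + a'cde' + a'b'd'e' + a'be + a'bd + ab'd'e + ab'c'de' + abd'e'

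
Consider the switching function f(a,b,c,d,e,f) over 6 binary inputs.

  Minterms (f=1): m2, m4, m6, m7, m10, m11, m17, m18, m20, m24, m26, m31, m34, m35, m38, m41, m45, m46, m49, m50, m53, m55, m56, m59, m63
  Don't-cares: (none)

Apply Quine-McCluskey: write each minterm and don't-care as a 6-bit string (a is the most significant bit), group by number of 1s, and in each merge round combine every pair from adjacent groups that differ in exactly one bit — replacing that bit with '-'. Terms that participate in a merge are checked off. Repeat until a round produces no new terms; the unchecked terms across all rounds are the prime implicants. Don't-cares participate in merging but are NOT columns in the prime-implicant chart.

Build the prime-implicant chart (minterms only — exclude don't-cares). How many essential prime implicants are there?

Round 0: 000010✓ 000100✓ 000110✓ 000111✓ 001010✓ 001011✓ 010001✓ 010010✓ 010100✓ 011000✓ 011010✓ 011111✓ 100010✓ 100011✓ 100110✓ 101001✓ 101101✓ 101110✓ 110001✓ 110010✓ 110101✓ 110111✓ 111000✓ 111011✓ 111111✓
Round 1: -00010✓ -00110✓ -10001 -10010✓ -11000 -11111 0-0010✓ 0-0100 0-1010✓ 00-010✓ 000-10✓ 0001-0 00011- 00101- 01-010✓ 0110-0 1-0010✓ 10-110 100-10✓ 10001- 101-01 11-111 110-01 1101-1 111-11
Round 2: --0010 -00-10 0--010
PIs = {--0010, -00-10, -10001, -11000, -11111, 0--010, 0-0100, 0001-0, 00011-, 00101-, 0110-0, 10-110, 10001-, 101-01, 11-111, 110-01, 1101-1, 111-11}
Coverage chart:
  m2: --0010,-00-10,0--010
  m4: 0-0100,0001-0
  m6: -00-10,0001-0,00011-
  m7: 00011- ←essential
  m10: 0--010,00101-
  m11: 00101- ←essential
  m17: -10001 ←essential
  m18: --0010,0--010
  m20: 0-0100 ←essential
  m24: -11000,0110-0
  m26: 0--010,0110-0
  m31: -11111 ←essential
  m34: --0010,-00-10,10001-
  m35: 10001- ←essential
  m38: -00-10,10-110
  m41: 101-01 ←essential
  m45: 101-01 ←essential
  m46: 10-110 ←essential
  m49: -10001,110-01
  m50: --0010 ←essential
  m53: 110-01,1101-1
  m55: 11-111,1101-1
  m56: -11000 ←essential
  m59: 111-11 ←essential
  m63: -11111,11-111,111-11
Essential: --0010, -10001, -11000, -11111, 0-0100, 00011-, 00101-, 10-110, 10001-, 101-01, 111-11

11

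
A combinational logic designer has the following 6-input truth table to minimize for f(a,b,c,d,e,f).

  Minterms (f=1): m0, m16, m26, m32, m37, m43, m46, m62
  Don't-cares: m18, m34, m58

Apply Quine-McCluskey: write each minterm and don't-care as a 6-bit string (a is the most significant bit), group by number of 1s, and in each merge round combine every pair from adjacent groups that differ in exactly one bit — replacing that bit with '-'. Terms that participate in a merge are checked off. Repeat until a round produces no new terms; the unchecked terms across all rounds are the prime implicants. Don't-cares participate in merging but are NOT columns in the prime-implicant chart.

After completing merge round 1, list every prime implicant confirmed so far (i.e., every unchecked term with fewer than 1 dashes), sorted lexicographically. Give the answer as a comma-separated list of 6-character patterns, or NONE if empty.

size-2^0 implicants → 000000(✓)  010000(✓)  010010(✓)  011010(✓)  100000(✓)  100010(✓)  100101  101011  101110(✓)  111010(✓)  111110(✓)
size-2^1 implicants → -00000  -11010  0-0000  01-010  0100-0  1-1110  1000-0  111-10
Unchecked terms (primes): -00000, -11010, 0-0000, 01-010, 0100-0, 1-1110, 1000-0, 100101, 101011, 111-10

100101, 101011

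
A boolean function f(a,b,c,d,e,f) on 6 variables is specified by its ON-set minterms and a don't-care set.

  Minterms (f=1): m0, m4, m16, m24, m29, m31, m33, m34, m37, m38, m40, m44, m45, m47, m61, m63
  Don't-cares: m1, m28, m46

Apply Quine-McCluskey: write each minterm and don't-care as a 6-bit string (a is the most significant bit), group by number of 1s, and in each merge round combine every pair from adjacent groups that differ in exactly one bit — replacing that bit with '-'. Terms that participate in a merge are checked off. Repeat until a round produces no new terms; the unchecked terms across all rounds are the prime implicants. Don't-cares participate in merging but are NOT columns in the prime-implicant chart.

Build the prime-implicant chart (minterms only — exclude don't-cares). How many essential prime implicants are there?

4

size-2^0 implicants → 000000(✓)  000001(✓)  000100(✓)  010000(✓)  011000(✓)  011100(✓)  011101(✓)  011111(✓)  100001(✓)  100010(✓)  100101(✓)  100110(✓)  101000(✓)  101100(✓)  101101(✓)  101110(✓)  101111(✓)  111101(✓)  111111(✓)
size-2^1 implicants → -00001  -11101(✓)  -11111(✓)  0-0000  000-00  00000-  01-000  011-00  0111-1(✓)  01110-  1-1101(✓)  1-1111(✓)  10-101  10-110  100-01  100-10  101-00  1011-0(✓)  1011-1(✓)  10110-(✓)  10111-(✓)  1111-1(✓)
size-2^2 implicants → -111-1  1-11-1  1011--
Unchecked terms (primes): -00001, -111-1, 0-0000, 000-00, 00000-, 01-000, 011-00, 01110-, 1-11-1, 10-101, 10-110, 100-01, 100-10, 101-00, 1011--
Minterm coverage:
  m0 ⊆ 0-0000,000-00,00000-
  m4 ⊆ 000-00 [E]
  m16 ⊆ 0-0000,01-000
  m24 ⊆ 01-000,011-00
  m29 ⊆ -111-1,01110-
  m31 ⊆ -111-1 [E]
  m33 ⊆ -00001,100-01
  m34 ⊆ 100-10 [E]
  m37 ⊆ 10-101,100-01
  m38 ⊆ 10-110,100-10
  m40 ⊆ 101-00 [E]
  m44 ⊆ 101-00,1011--
  m45 ⊆ 1-11-1,10-101,1011--
  m47 ⊆ 1-11-1,1011--
  m61 ⊆ -111-1,1-11-1
  m63 ⊆ -111-1,1-11-1
E = {-111-1, 000-00, 100-10, 101-00}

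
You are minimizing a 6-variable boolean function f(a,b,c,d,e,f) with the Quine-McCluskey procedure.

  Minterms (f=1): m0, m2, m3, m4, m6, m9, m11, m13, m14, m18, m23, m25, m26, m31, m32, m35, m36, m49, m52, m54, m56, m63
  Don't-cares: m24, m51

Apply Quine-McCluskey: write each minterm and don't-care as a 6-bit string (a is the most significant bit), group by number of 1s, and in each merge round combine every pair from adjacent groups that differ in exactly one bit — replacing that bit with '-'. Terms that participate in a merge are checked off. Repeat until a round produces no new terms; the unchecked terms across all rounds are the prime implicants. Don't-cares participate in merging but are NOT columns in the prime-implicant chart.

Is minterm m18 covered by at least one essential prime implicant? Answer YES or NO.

NO

size-2^0 implicants → 000000(✓)  000010(✓)  000011(✓)  000100(✓)  000110(✓)  001001(✓)  001011(✓)  001101(✓)  001110(✓)  010010(✓)  010111(✓)  011000(✓)  011001(✓)  011010(✓)  011111(✓)  100000(✓)  100011(✓)  100100(✓)  110001(✓)  110011(✓)  110100(✓)  110110(✓)  111000(✓)  111111(✓)
size-2^1 implicants → -00000(✓)  -00011  -00100(✓)  -11000  -11111  0-0010  0-1001  00-011  00-110  000-00(✓)  000-10(✓)  0000-0(✓)  00001-  0001-0(✓)  001-01  0010-1  01-010  01-111  0110-0  01100-  1-0011  1-0100  100-00(✓)  1100-1  1101-0
size-2^2 implicants → -00-00  000--0
Unchecked terms (primes): -00-00, -00011, -11000, -11111, 0-0010, 0-1001, 00-011, 00-110, 000--0, 00001-, 001-01, 0010-1, 01-010, 01-111, 0110-0, 01100-, 1-0011, 1-0100, 1100-1, 1101-0
Minterm coverage:
  m0 ⊆ -00-00,000--0
  m2 ⊆ 0-0010,000--0,00001-
  m3 ⊆ -00011,00-011,00001-
  m4 ⊆ -00-00,000--0
  m6 ⊆ 00-110,000--0
  m9 ⊆ 0-1001,001-01,0010-1
  m11 ⊆ 00-011,0010-1
  m13 ⊆ 001-01 [E]
  m14 ⊆ 00-110 [E]
  m18 ⊆ 0-0010,01-010
  m23 ⊆ 01-111 [E]
  m25 ⊆ 0-1001,01100-
  m26 ⊆ 01-010,0110-0
  m31 ⊆ -11111,01-111
  m32 ⊆ -00-00 [E]
  m35 ⊆ -00011,1-0011
  m36 ⊆ -00-00,1-0100
  m49 ⊆ 1100-1 [E]
  m52 ⊆ 1-0100,1101-0
  m54 ⊆ 1101-0 [E]
  m56 ⊆ -11000 [E]
  m63 ⊆ -11111 [E]
E = {-00-00, -11000, -11111, 00-110, 001-01, 01-111, 1100-1, 1101-0}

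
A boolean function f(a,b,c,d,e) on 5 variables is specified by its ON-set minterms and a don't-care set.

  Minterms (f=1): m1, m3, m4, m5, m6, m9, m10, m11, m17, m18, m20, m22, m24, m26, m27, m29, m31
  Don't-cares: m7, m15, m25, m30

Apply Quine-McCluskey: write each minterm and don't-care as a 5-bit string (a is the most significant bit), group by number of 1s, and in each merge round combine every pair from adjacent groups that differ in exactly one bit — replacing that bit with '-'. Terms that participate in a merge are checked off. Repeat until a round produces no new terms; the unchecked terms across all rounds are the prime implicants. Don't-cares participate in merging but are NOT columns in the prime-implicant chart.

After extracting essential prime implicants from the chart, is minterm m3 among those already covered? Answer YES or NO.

[col 0] 00001*, 00011*, 00100*, 00101*, 00110*, 00111*, 01001*, 01010*, 01011*, 01111*, 10001*, 10010*, 10100*, 10110*, 11000*, 11001*, 11010*, 11011*, 11101*, 11110*, 11111*
[col 1] -0001*, -0100*, -0110*, -1001*, -1010*, -1011*, -1111*, 0-001*, 0-011*, 0-111*, 00-01*, 00-11*, 000-1*, 001-0*, 001-1*, 0010-*, 0011-*, 01-11*, 010-1*, 0101-*, 1-001*, 1-010*, 1-110*, 10-10*, 101-0*, 11-01*, 11-10*, 11-11*, 110-0*, 110-1*, 1100-*, 1101-*, 111-1*, 1111-*
[col 2] --001, -01-0, -1-11, -10-1, -101-, 0--11, 0-0-1, 00--1, 001--, 1--10, 11--1, 11-1-, 110--
Prime implicants: --001, -01-0, -1-11, -10-1, -101-, 0--11, 0-0-1, 00--1, 001--, 1--10, 11--1, 11-1-, 110--
PI chart (minterm → PIs covering it):
  1 | --001,0-0-1,00--1
  3 | 0--11,0-0-1,00--1
  4 | -01-0,001--
  5 | 00--1,001--
  6 | -01-0,001--
  9 | --001,-10-1,0-0-1
  10 | -101-  (sole → essential)
  11 | -1-11,-10-1,-101-,0--11,0-0-1
  17 | --001  (sole → essential)
  18 | 1--10  (sole → essential)
  20 | -01-0  (sole → essential)
  22 | -01-0,1--10
  24 | 110--  (sole → essential)
  26 | -101-,1--10,11-1-,110--
  27 | -1-11,-10-1,-101-,11--1,11-1-,110--
  29 | 11--1  (sole → essential)
  31 | -1-11,11--1,11-1-
Essential prime implicants: --001, -01-0, -101-, 1--10, 11--1, 110--

NO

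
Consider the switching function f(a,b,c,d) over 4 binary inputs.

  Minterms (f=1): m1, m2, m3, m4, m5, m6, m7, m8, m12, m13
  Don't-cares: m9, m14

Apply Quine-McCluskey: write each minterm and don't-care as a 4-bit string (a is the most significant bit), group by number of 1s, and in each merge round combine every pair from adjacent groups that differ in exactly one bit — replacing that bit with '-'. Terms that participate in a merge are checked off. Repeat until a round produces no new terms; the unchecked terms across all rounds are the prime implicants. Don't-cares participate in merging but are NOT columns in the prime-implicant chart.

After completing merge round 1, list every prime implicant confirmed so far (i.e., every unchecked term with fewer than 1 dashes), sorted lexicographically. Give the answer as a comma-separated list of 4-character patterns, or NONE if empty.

[col 0] 0001*, 0010*, 0011*, 0100*, 0101*, 0110*, 0111*, 1000*, 1001*, 1100*, 1101*, 1110*
[col 1] -001*, -100*, -101*, -110*, 0-01*, 0-10*, 0-11*, 00-1*, 001-*, 01-0*, 01-1*, 010-*, 011-*, 1-00*, 1-01*, 100-*, 11-0*, 110-*
[col 2] --01, -1-0, -10-, 0--1, 0-1-, 01--, 1-0-
Prime implicants: --01, -1-0, -10-, 0--1, 0-1-, 01--, 1-0-

NONE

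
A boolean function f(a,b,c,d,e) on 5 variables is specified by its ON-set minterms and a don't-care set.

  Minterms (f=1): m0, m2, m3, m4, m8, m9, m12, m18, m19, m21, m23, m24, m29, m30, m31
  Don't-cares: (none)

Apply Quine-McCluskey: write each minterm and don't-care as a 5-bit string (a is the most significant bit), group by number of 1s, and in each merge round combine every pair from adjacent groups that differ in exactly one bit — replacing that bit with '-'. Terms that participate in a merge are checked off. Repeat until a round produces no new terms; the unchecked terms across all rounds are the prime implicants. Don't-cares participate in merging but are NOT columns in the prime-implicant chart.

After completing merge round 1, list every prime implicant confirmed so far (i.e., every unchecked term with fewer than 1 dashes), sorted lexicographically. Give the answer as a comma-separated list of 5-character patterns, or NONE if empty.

NONE

[col 0] 00000*, 00010*, 00011*, 00100*, 01000*, 01001*, 01100*, 10010*, 10011*, 10101*, 10111*, 11000*, 11101*, 11110*, 11111*
[col 1] -0010*, -0011*, -1000, 0-000*, 0-100*, 00-00*, 000-0, 0001-*, 01-00*, 0100-, 1-101*, 1-111*, 10-11, 1001-*, 101-1*, 111-1*, 1111-
[col 2] -001-, 0--00, 1-1-1
Prime implicants: -001-, -1000, 0--00, 000-0, 0100-, 1-1-1, 10-11, 1111-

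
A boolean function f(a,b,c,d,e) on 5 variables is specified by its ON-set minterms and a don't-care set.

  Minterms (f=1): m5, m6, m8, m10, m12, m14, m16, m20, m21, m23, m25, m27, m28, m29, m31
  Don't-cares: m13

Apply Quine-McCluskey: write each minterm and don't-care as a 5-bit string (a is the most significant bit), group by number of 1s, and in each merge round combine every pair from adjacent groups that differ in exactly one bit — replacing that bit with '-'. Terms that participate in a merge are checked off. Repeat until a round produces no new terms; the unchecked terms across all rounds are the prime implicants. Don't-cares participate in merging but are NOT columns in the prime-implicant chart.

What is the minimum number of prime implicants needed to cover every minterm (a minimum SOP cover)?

Round 0: 00101✓ 00110✓ 01000✓ 01010✓ 01100✓ 01101✓ 01110✓ 10000✓ 10100✓ 10101✓ 10111✓ 11001✓ 11011✓ 11100✓ 11101✓ 11111✓
Round 1: -0101✓ -1100✓ -1101✓ 0-101✓ 0-110 01-00✓ 01-10✓ 010-0✓ 011-0✓ 0110-✓ 1-100✓ 1-101✓ 1-111✓ 10-00 101-1✓ 1010-✓ 11-01✓ 11-11✓ 110-1✓ 111-1✓ 1110-✓
Round 2: --101 -110- 01--0 1-1-1 1-10- 11--1
PIs = {--101, -110-, 0-110, 01--0, 1-1-1, 1-10-, 10-00, 11--1}
Coverage chart:
  m5: --101 ←essential
  m6: 0-110 ←essential
  m8: 01--0 ←essential
  m10: 01--0 ←essential
  m12: -110-,01--0
  m14: 0-110,01--0
  m16: 10-00 ←essential
  m20: 1-10-,10-00
  m21: --101,1-1-1,1-10-
  m23: 1-1-1 ←essential
  m25: 11--1 ←essential
  m27: 11--1 ←essential
  m28: -110-,1-10-
  m29: --101,-110-,1-1-1,1-10-,11--1
  m31: 1-1-1,11--1
Essential: --101, 0-110, 01--0, 1-1-1, 10-00, 11--1
Petrick residual → -110-
Min cover (7 terms): cd'e + bcd' + a'cde' + a'be' + ace + ab'd'e' + abe

7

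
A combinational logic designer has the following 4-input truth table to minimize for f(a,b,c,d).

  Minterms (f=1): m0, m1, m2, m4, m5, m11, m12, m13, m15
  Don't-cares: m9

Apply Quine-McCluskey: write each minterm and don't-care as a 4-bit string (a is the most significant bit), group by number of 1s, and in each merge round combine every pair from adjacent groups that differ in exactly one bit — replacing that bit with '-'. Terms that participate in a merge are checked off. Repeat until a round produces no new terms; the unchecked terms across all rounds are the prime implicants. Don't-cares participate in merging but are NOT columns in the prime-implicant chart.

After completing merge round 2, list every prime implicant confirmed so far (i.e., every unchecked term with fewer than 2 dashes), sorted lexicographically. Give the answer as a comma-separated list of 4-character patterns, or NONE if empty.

[col 0] 0000*, 0001*, 0010*, 0100*, 0101*, 1001*, 1011*, 1100*, 1101*, 1111*
[col 1] -001*, -100*, -101*, 0-00*, 0-01*, 00-0, 000-*, 010-*, 1-01*, 1-11*, 10-1*, 11-1*, 110-*
[col 2] --01, -10-, 0-0-, 1--1
Prime implicants: --01, -10-, 0-0-, 00-0, 1--1

00-0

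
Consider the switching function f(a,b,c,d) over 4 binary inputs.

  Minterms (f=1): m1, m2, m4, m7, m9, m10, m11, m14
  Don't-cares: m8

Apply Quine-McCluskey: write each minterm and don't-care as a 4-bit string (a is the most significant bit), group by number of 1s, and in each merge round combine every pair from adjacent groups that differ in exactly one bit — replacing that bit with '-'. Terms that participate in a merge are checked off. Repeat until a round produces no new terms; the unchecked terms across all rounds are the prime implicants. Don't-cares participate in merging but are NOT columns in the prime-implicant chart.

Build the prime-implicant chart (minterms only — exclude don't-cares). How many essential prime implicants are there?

6

[col 0] 0001*, 0010*, 0100, 0111, 1000*, 1001*, 1010*, 1011*, 1110*
[col 1] -001, -010, 1-10, 10-0*, 10-1*, 100-*, 101-*
[col 2] 10--
Prime implicants: -001, -010, 0100, 0111, 1-10, 10--
PI chart (minterm → PIs covering it):
  1 | -001  (sole → essential)
  2 | -010  (sole → essential)
  4 | 0100  (sole → essential)
  7 | 0111  (sole → essential)
  9 | -001,10--
  10 | -010,1-10,10--
  11 | 10--  (sole → essential)
  14 | 1-10  (sole → essential)
Essential prime implicants: -001, -010, 0100, 0111, 1-10, 10--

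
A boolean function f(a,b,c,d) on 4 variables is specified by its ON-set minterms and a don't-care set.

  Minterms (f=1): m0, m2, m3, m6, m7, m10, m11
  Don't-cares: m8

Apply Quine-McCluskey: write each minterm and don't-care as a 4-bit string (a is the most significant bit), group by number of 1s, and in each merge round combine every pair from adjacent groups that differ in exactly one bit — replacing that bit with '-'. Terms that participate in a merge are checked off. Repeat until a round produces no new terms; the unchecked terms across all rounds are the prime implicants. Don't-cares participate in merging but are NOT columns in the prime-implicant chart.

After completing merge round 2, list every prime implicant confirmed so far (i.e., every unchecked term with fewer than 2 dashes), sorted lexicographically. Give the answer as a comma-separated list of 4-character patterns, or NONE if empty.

NONE

size-2^0 implicants → 0000(✓)  0010(✓)  0011(✓)  0110(✓)  0111(✓)  1000(✓)  1010(✓)  1011(✓)
size-2^1 implicants → -000(✓)  -010(✓)  -011(✓)  0-10(✓)  0-11(✓)  00-0(✓)  001-(✓)  011-(✓)  10-0(✓)  101-(✓)
size-2^2 implicants → -0-0  -01-  0-1-
Unchecked terms (primes): -0-0, -01-, 0-1-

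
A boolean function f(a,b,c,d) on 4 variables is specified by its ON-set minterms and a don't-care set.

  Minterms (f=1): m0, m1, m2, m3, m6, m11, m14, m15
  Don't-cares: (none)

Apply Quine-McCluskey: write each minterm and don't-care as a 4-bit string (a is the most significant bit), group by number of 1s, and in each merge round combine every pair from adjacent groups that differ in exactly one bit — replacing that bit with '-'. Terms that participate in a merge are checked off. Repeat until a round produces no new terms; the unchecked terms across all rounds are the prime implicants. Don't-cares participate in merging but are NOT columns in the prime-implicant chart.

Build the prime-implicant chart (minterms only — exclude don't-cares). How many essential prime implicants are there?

1

[col 0] 0000*, 0001*, 0010*, 0011*, 0110*, 1011*, 1110*, 1111*
[col 1] -011, -110, 0-10, 00-0*, 00-1*, 000-*, 001-*, 1-11, 111-
[col 2] 00--
Prime implicants: -011, -110, 0-10, 00--, 1-11, 111-
PI chart (minterm → PIs covering it):
  0 | 00--  (sole → essential)
  1 | 00--  (sole → essential)
  2 | 0-10,00--
  3 | -011,00--
  6 | -110,0-10
  11 | -011,1-11
  14 | -110,111-
  15 | 1-11,111-
Essential prime implicants: 00--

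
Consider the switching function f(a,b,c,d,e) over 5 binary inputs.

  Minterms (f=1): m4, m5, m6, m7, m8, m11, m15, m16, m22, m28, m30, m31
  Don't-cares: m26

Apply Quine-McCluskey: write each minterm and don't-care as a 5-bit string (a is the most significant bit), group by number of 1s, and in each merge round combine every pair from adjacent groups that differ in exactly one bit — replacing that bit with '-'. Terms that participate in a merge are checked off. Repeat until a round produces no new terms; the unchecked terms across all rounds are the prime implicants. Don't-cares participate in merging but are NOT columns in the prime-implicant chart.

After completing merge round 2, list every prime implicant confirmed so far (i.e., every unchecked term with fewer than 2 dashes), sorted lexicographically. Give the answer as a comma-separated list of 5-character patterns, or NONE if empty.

[col 0] 00100*, 00101*, 00110*, 00111*, 01000, 01011*, 01111*, 10000, 10110*, 11010*, 11100*, 11110*, 11111*
[col 1] -0110, -1111, 0-111, 001-0*, 001-1*, 0010-*, 0011-*, 01-11, 1-110, 11-10, 111-0, 1111-
[col 2] 001--
Prime implicants: -0110, -1111, 0-111, 001--, 01-11, 01000, 1-110, 10000, 11-10, 111-0, 1111-

-0110, -1111, 0-111, 01-11, 01000, 1-110, 10000, 11-10, 111-0, 1111-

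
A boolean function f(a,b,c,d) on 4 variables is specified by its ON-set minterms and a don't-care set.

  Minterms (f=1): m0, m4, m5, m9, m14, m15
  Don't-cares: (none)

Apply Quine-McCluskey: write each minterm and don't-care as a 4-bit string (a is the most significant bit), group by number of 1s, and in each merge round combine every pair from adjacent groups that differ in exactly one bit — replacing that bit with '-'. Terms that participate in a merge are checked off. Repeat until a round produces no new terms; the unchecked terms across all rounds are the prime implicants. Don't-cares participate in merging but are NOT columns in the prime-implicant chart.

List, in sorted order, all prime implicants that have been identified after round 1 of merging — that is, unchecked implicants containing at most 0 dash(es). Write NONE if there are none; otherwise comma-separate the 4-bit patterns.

[col 0] 0000*, 0100*, 0101*, 1001, 1110*, 1111*
[col 1] 0-00, 010-, 111-
Prime implicants: 0-00, 010-, 1001, 111-

1001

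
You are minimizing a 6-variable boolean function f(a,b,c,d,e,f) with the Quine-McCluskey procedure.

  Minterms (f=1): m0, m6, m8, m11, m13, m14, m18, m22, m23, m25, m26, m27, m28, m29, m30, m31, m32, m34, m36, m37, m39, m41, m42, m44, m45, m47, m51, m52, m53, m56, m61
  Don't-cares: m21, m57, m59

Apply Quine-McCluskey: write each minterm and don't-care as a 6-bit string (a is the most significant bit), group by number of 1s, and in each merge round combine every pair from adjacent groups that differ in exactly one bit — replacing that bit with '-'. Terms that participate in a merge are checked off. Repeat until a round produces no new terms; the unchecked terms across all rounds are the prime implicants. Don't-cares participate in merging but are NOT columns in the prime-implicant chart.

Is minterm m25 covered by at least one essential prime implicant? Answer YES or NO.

NO

[col 0] 000000*, 000110*, 001000*, 001011*, 001101*, 001110*, 010010*, 010101*, 010110*, 010111*, 011001*, 011010*, 011011*, 011100*, 011101*, 011110*, 011111*, 100000*, 100010*, 100100*, 100101*, 100111*, 101001*, 101010*, 101100*, 101101*, 101111*, 110011*, 110100*, 110101*, 111000*, 111001*, 111011*, 111101*
[col 1] -00000, -01101*, -10101*, -11001*, -11011*, -11101*, 0-0110*, 0-1011, 0-1101*, 0-1110*, 00-000, 00-110*, 01-010*, 01-101*, 01-110*, 01-111*, 010-10*, 0101-1*, 01011-*, 011-01*, 011-10*, 011-11*, 0110-1*, 01101-*, 0111-0*, 0111-1*, 01110-*, 01111-*, 1-0100*, 1-0101*, 1-1001*, 1-1101*, 10-010, 10-100*, 10-101*, 10-111*, 100-00, 1000-0, 1001-1*, 10010-*, 101-01*, 1011-1*, 10110-*, 11-011, 11-101*, 11010-*, 111-01*, 1110-1*, 11100-
[col 2] --1101, -1-101, -11-01, -110-1, 0--110, 01--10, 01-1-1, 01-11-, 011--1, 011-1-, 0111--, 1--101, 1-010-, 1-1-01, 10-1-1, 10-10-
Prime implicants: --1101, -00000, -1-101, -11-01, -110-1, 0--110, 0-1011, 00-000, 01--10, 01-1-1, 01-11-, 011--1, 011-1-, 0111--, 1--101, 1-010-, 1-1-01, 10-010, 10-1-1, 10-10-, 100-00, 1000-0, 11-011, 11100-
PI chart (minterm → PIs covering it):
  0 | -00000,00-000
  6 | 0--110  (sole → essential)
  8 | 00-000  (sole → essential)
  11 | 0-1011  (sole → essential)
  13 | --1101  (sole → essential)
  14 | 0--110  (sole → essential)
  18 | 01--10  (sole → essential)
  22 | 0--110,01--10,01-11-
  23 | 01-1-1,01-11-
  25 | -11-01,-110-1,011--1
  26 | 01--10,011-1-
  27 | -110-1,0-1011,011--1,011-1-
  28 | 0111--  (sole → essential)
  29 | --1101,-1-101,-11-01,01-1-1,011--1,0111--
  30 | 0--110,01--10,01-11-,011-1-,0111--
  31 | 01-1-1,01-11-,011--1,011-1-,0111--
  32 | -00000,100-00,1000-0
  34 | 10-010,1000-0
  36 | 1-010-,10-10-,100-00
  37 | 1--101,1-010-,10-1-1,10-10-
  39 | 10-1-1  (sole → essential)
  41 | 1-1-01  (sole → essential)
  42 | 10-010  (sole → essential)
  44 | 10-10-  (sole → essential)
  45 | --1101,1--101,1-1-01,10-1-1,10-10-
  47 | 10-1-1  (sole → essential)
  51 | 11-011  (sole → essential)
  52 | 1-010-  (sole → essential)
  53 | -1-101,1--101,1-010-
  56 | 11100-  (sole → essential)
  61 | --1101,-1-101,-11-01,1--101,1-1-01
Essential prime implicants: --1101, 0--110, 0-1011, 00-000, 01--10, 0111--, 1-010-, 1-1-01, 10-010, 10-1-1, 10-10-, 11-011, 11100-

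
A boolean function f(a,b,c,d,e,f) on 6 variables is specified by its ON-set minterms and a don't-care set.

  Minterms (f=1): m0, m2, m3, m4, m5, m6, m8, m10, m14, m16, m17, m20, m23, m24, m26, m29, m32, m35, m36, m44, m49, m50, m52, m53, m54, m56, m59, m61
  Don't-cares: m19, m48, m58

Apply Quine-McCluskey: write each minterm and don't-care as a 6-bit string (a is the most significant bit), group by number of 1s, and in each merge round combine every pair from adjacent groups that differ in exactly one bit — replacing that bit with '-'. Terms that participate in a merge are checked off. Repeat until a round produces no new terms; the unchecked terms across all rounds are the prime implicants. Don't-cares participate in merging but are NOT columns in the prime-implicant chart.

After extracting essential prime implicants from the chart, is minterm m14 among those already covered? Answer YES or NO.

[col 0] 000000*, 000010*, 000011*, 000100*, 000101*, 000110*, 001000*, 001010*, 001110*, 010000*, 010001*, 010011*, 010100*, 010111*, 011000*, 011010*, 011101*, 100000*, 100011*, 100100*, 101100*, 110000*, 110001*, 110010*, 110100*, 110101*, 110110*, 111000*, 111010*, 111011*, 111101*
[col 1] -00000*, -00011, -00100*, -10000*, -10001*, -10100*, -11000*, -11010*, -11101, 0-0000*, 0-0011, 0-0100*, 0-1000*, 0-1010*, 00-000*, 00-010*, 00-110*, 000-00*, 000-10*, 0000-0*, 00001-, 0001-0*, 00010-, 001-10*, 0010-0*, 01-000*, 010-00*, 010-11, 0100-1, 01000-*, 0110-0*, 1-0000*, 1-0100*, 10-100, 100-00*, 11-000*, 11-010*, 11-101, 110-00*, 110-01*, 110-10*, 1100-0*, 11000-*, 1101-0*, 11010-*, 1110-0*, 11101-
[col 2] --0000*, --0100*, -00-00*, -1-000, -10-00*, -1000-, -110-0, 0--000, 0-0-00*, 0-10-0, 00--10, 00-0-0, 000--0, 1-0-00*, 11-0-0, 110--0, 110-0-
[col 3] --0-00
Prime implicants: --0-00, -00011, -1-000, -1000-, -110-0, -11101, 0--000, 0-0011, 0-10-0, 00--10, 00-0-0, 000--0, 00001-, 00010-, 010-11, 0100-1, 10-100, 11-0-0, 11-101, 110--0, 110-0-, 11101-
PI chart (minterm → PIs covering it):
  0 | --0-00,0--000,00-0-0,000--0
  2 | 00--10,00-0-0,000--0,00001-
  3 | -00011,0-0011,00001-
  4 | --0-00,000--0,00010-
  5 | 00010-  (sole → essential)
  6 | 00--10,000--0
  8 | 0--000,0-10-0,00-0-0
  10 | 0-10-0,00--10,00-0-0
  14 | 00--10  (sole → essential)
  16 | --0-00,-1-000,-1000-,0--000
  17 | -1000-,0100-1
  20 | --0-00  (sole → essential)
  23 | 010-11  (sole → essential)
  24 | -1-000,-110-0,0--000,0-10-0
  26 | -110-0,0-10-0
  29 | -11101  (sole → essential)
  32 | --0-00  (sole → essential)
  35 | -00011  (sole → essential)
  36 | --0-00,10-100
  44 | 10-100  (sole → essential)
  49 | -1000-,110-0-
  50 | 11-0-0,110--0
  52 | --0-00,110--0,110-0-
  53 | 11-101,110-0-
  54 | 110--0  (sole → essential)
  56 | -1-000,-110-0,11-0-0
  59 | 11101-  (sole → essential)
  61 | -11101,11-101
Essential prime implicants: --0-00, -00011, -11101, 00--10, 00010-, 010-11, 10-100, 110--0, 11101-

YES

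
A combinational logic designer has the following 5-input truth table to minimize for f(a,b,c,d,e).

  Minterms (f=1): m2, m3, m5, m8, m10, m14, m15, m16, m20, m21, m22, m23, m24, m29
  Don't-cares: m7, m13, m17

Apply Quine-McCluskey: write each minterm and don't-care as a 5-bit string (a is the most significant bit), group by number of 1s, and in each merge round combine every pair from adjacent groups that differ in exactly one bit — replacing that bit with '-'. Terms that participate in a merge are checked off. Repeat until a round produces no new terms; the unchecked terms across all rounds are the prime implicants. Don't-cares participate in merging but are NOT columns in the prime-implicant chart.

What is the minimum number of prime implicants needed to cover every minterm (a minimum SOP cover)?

Round 0: 00010✓ 00011✓ 00101✓ 00111✓ 01000✓ 01010✓ 01101✓ 01110✓ 01111✓ 10000✓ 10001✓ 10100✓ 10101✓ 10110✓ 10111✓ 11000✓ 11101✓
Round 1: -0101✓ -0111✓ -1000 -1101✓ 0-010 0-101✓ 0-111✓ 00-11 0001- 001-1✓ 01-10 010-0 011-1✓ 0111- 1-000 1-101✓ 10-00✓ 10-01✓ 1000-✓ 101-0✓ 101-1✓ 1010-✓ 1011-✓
Round 2: --101 -01-1 0-1-1 10-0- 101--
PIs = {--101, -01-1, -1000, 0-010, 0-1-1, 00-11, 0001-, 01-10, 010-0, 0111-, 1-000, 10-0-, 101--}
Coverage chart:
  m2: 0-010,0001-
  m3: 00-11,0001-
  m5: --101,-01-1,0-1-1
  m8: -1000,010-0
  m10: 0-010,01-10,010-0
  m14: 01-10,0111-
  m15: 0-1-1,0111-
  m16: 1-000,10-0-
  m20: 10-0-,101--
  m21: --101,-01-1,10-0-,101--
  m22: 101-- ←essential
  m23: -01-1,101--
  m24: -1000,1-000
  m29: --101 ←essential
Essential: --101, 101--
Petrick residual → 0001-, 010-0, 0111-, 1-000
Min cover (6 terms): cd'e + a'b'c'd + a'bc'e' + a'bcd + ac'd'e' + ab'c

6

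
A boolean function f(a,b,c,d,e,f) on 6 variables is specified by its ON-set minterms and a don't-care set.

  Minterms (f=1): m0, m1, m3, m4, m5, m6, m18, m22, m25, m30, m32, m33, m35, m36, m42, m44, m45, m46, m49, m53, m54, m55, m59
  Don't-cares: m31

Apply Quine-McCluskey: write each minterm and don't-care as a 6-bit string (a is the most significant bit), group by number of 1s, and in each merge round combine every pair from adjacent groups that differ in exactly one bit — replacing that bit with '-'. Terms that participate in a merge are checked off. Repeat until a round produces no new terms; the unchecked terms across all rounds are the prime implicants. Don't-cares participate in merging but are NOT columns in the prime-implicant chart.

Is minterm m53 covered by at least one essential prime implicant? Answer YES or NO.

NO

[col 0] 000000*, 000001*, 000011*, 000100*, 000101*, 000110*, 010010*, 010110*, 011001, 011110*, 011111*, 100000*, 100001*, 100011*, 100100*, 101010*, 101100*, 101101*, 101110*, 110001*, 110101*, 110110*, 110111*, 111011
[col 1] -00000*, -00001*, -00011*, -00100*, -10110, 0-0110, 000-00*, 000-01*, 0000-1*, 00000-*, 0001-0, 00010-*, 01-110, 010-10, 01111-, 1-0001, 10-100, 100-00*, 1000-1*, 10000-*, 101-10, 1011-0, 10110-, 110-01, 1101-1, 11011-
[col 2] -00-00, -000-1, -0000-, 000-0-
Prime implicants: -00-00, -000-1, -0000-, -10110, 0-0110, 000-0-, 0001-0, 01-110, 010-10, 011001, 01111-, 1-0001, 10-100, 101-10, 1011-0, 10110-, 110-01, 1101-1, 11011-, 111011
PI chart (minterm → PIs covering it):
  0 | -00-00,-0000-,000-0-
  1 | -000-1,-0000-,000-0-
  3 | -000-1  (sole → essential)
  4 | -00-00,000-0-,0001-0
  5 | 000-0-  (sole → essential)
  6 | 0-0110,0001-0
  18 | 010-10  (sole → essential)
  22 | -10110,0-0110,01-110,010-10
  25 | 011001  (sole → essential)
  30 | 01-110,01111-
  32 | -00-00,-0000-
  33 | -000-1,-0000-,1-0001
  35 | -000-1  (sole → essential)
  36 | -00-00,10-100
  42 | 101-10  (sole → essential)
  44 | 10-100,1011-0,10110-
  45 | 10110-  (sole → essential)
  46 | 101-10,1011-0
  49 | 1-0001,110-01
  53 | 110-01,1101-1
  54 | -10110,11011-
  55 | 1101-1,11011-
  59 | 111011  (sole → essential)
Essential prime implicants: -000-1, 000-0-, 010-10, 011001, 101-10, 10110-, 111011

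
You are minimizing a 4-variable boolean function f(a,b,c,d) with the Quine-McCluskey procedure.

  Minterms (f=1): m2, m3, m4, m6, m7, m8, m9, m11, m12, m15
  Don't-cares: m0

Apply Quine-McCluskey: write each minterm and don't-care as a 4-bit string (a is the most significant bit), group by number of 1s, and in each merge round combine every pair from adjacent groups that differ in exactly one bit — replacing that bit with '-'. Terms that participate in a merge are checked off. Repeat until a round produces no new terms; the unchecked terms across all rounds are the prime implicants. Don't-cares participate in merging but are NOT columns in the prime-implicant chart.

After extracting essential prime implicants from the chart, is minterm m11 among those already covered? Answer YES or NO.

YES

[col 0] 0000*, 0010*, 0011*, 0100*, 0110*, 0111*, 1000*, 1001*, 1011*, 1100*, 1111*
[col 1] -000*, -011*, -100*, -111*, 0-00*, 0-10*, 0-11*, 00-0*, 001-*, 01-0*, 011-*, 1-00*, 1-11*, 10-1, 100-
[col 2] --00, --11, 0--0, 0-1-
Prime implicants: --00, --11, 0--0, 0-1-, 10-1, 100-
PI chart (minterm → PIs covering it):
  2 | 0--0,0-1-
  3 | --11,0-1-
  4 | --00,0--0
  6 | 0--0,0-1-
  7 | --11,0-1-
  8 | --00,100-
  9 | 10-1,100-
  11 | --11,10-1
  12 | --00  (sole → essential)
  15 | --11  (sole → essential)
Essential prime implicants: --00, --11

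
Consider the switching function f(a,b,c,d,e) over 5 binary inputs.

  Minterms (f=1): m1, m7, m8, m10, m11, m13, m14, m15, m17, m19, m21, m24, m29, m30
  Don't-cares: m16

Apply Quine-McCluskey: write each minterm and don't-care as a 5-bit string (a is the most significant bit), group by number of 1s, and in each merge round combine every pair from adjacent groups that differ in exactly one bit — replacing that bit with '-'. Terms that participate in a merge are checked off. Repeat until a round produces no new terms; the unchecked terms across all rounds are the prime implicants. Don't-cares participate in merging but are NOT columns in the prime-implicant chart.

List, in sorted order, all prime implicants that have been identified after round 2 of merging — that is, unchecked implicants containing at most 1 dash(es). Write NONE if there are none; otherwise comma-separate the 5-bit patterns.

[col 0] 00001*, 00111*, 01000*, 01010*, 01011*, 01101*, 01110*, 01111*, 10000*, 10001*, 10011*, 10101*, 11000*, 11101*, 11110*
[col 1] -0001, -1000, -1101, -1110, 0-111, 01-10*, 01-11*, 010-0, 0101-*, 011-1, 0111-*, 1-000, 1-101, 10-01, 100-1, 1000-
[col 2] 01-1-
Prime implicants: -0001, -1000, -1101, -1110, 0-111, 01-1-, 010-0, 011-1, 1-000, 1-101, 10-01, 100-1, 1000-

-0001, -1000, -1101, -1110, 0-111, 010-0, 011-1, 1-000, 1-101, 10-01, 100-1, 1000-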